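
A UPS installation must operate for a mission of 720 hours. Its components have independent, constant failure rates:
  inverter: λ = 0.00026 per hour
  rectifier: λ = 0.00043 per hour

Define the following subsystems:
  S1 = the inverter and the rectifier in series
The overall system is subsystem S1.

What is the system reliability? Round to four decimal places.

0.6085

R(inverter) = exp(−0.00026 × 720) = 0.829278
R(rectifier) = exp(−0.00043 × 720) = 0.733740
Series (inverter and rectifier): 0.829278 × 0.733740 = 0.6085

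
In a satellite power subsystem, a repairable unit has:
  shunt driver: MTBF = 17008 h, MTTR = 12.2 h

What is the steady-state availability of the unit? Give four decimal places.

0.9993

A(shunt driver) = MTBF/(MTBF+MTTR) = 17008/(17008+12.2) = 0.9993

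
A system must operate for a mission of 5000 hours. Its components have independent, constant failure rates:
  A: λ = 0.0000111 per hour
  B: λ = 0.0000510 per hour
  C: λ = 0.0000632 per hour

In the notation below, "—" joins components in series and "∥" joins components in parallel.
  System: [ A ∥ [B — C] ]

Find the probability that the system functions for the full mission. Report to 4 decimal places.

R(A) = exp(−0.0000111 × 5000) = 0.946012
R(B) = exp(−0.0000510 × 5000) = 0.774916
R(C) = exp(−0.0000632 × 5000) = 0.729059
Series (B and C): 0.774916 × 0.729059 = 0.564959
Parallel (A and [0.564959]): 1 − (1 − 0.946012)(1 − 0.564959) = 0.9765

0.9765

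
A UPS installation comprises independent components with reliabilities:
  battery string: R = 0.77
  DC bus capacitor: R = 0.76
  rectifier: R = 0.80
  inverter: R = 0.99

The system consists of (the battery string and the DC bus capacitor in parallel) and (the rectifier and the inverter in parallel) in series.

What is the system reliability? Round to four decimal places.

0.9429

Parallel (battery string and DC bus capacitor): 1 − (1 − 0.770000)(1 − 0.760000) = 0.944800
Parallel (rectifier and inverter): 1 − (1 − 0.800000)(1 − 0.990000) = 0.998000
Series ([0.944800] and [0.998000]): 0.944800 × 0.998000 = 0.9429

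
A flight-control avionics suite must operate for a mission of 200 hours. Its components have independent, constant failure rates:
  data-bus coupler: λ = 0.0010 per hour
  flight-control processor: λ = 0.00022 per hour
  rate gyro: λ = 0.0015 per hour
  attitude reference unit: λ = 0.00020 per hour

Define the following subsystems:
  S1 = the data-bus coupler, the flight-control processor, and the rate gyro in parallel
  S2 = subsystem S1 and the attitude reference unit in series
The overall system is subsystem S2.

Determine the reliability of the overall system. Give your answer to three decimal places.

R(data-bus coupler) = exp(−0.0010 × 200) = 0.81873
R(flight-control processor) = exp(−0.00022 × 200) = 0.95695
R(rate gyro) = exp(−0.0015 × 200) = 0.74082
R(attitude reference unit) = exp(−0.00020 × 200) = 0.96079
Parallel (data-bus coupler, flight-control processor, and rate gyro): 1 − (1 − 0.81873)(1 − 0.95695)(1 − 0.74082) = 0.99798
Series ([0.99798] and attitude reference unit): 0.99798 × 0.96079 = 0.959

0.959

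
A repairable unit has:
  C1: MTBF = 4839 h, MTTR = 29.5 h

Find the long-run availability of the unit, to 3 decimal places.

0.994

A(C1) = MTBF/(MTBF+MTTR) = 4839/(4839+29.5) = 0.994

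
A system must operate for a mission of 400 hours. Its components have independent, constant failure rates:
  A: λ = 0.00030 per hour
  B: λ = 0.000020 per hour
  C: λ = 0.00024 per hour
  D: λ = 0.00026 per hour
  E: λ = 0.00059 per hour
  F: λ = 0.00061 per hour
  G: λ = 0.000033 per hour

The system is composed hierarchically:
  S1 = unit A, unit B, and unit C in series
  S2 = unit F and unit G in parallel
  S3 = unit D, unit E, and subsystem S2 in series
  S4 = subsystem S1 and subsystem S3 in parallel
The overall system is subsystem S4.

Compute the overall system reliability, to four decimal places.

0.9418

R(A) = exp(−0.00030 × 400) = 0.886920
R(B) = exp(−0.000020 × 400) = 0.992032
R(C) = exp(−0.00024 × 400) = 0.908464
R(D) = exp(−0.00026 × 400) = 0.901225
R(E) = exp(−0.00059 × 400) = 0.789781
R(F) = exp(−0.00061 × 400) = 0.783488
R(G) = exp(−0.000033 × 400) = 0.986887
Series (A, B, and C): 0.886920 × 0.992032 × 0.908464 = 0.799315
Parallel (F and G): 1 − (1 − 0.783488)(1 − 0.986887) = 0.997161
Series (D, E, and [0.997161]): 0.901225 × 0.789781 × 0.997161 = 0.709750
Parallel ([0.799315] and [0.709750]): 1 − (1 − 0.799315)(1 − 0.709750) = 0.9418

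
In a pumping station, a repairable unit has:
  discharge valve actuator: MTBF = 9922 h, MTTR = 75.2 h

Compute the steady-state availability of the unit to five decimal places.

0.99248

A(discharge valve actuator) = MTBF/(MTBF+MTTR) = 9922/(9922+75.2) = 0.99248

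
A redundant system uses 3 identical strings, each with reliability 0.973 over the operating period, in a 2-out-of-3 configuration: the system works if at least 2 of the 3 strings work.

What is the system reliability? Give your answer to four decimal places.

R = Σ_{i=2}^{3} C(3,i) p^i (1−p)^{3−i} with p = 0.973
C(3,2)·0.973^2·0.027^1 = 0.076685
C(3,3)·0.973^3·0.027^0 = 0.921167
Sum = 0.9979

0.9979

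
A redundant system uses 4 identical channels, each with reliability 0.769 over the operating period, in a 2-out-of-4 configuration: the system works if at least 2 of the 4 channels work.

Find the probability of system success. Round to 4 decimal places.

0.9592

R = Σ_{i=2}^{4} C(4,i) p^i (1−p)^{4−i} with p = 0.769
C(4,2)·0.769^2·0.231^2 = 0.189334
C(4,3)·0.769^3·0.231^1 = 0.420195
C(4,4)·0.769^4·0.231^0 = 0.349708
Sum = 0.9592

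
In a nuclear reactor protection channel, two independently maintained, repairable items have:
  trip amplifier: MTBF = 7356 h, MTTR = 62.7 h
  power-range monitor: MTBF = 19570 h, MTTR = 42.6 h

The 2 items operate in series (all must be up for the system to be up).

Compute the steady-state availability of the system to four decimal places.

A(trip amplifier) = MTBF/(MTBF+MTTR) = 7356/(7356+62.7) = 0.991548
A(power-range monitor) = MTBF/(MTBF+MTTR) = 19570/(19570+42.6) = 0.997828
Series availability: 0.991548 × 0.997828 = 0.9894

0.9894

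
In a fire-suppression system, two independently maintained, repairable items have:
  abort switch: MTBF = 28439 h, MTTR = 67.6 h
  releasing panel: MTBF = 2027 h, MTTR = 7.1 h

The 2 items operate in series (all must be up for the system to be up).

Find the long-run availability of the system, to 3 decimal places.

0.994

A(abort switch) = MTBF/(MTBF+MTTR) = 28439/(28439+67.6) = 0.997629
A(releasing panel) = MTBF/(MTBF+MTTR) = 2027/(2027+7.1) = 0.996510
Series availability: 0.997629 × 0.996510 = 0.994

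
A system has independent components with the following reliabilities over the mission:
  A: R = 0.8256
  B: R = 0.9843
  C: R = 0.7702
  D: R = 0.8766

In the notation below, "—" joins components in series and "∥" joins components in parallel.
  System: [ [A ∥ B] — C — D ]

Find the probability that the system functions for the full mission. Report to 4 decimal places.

0.6733

Parallel (A and B): 1 − (1 − 0.825600)(1 − 0.984300) = 0.997262
Series ([0.997262], C, and D): 0.997262 × 0.770200 × 0.876600 = 0.6733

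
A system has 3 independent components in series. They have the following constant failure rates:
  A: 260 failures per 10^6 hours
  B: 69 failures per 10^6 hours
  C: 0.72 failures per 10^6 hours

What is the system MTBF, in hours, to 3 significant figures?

Series of exponential components: λ_sys = Σ λ_i
λ_sys = 0.00026 + 0.000069 + 0.00000072 = 3.2972e-04 /h
MTBF = 1 / λ_sys = 3030 h

3030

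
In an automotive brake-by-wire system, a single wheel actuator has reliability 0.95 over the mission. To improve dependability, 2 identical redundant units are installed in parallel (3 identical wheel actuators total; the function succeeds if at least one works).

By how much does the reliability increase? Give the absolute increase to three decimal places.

R_before = 0.95
R_after = 1 − (1 − 0.95)^3 = 1.000
ΔR = 1.000 − 0.95 = 0.050

0.050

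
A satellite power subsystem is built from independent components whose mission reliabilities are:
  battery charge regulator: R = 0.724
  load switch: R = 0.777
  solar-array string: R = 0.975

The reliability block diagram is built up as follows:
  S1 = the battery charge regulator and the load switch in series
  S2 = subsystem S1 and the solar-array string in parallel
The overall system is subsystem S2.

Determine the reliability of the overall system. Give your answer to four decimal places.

Series (battery charge regulator and load switch): 0.724000 × 0.777000 = 0.562548
Parallel ([0.562548] and solar-array string): 1 − (1 − 0.562548)(1 − 0.975000) = 0.9891

0.9891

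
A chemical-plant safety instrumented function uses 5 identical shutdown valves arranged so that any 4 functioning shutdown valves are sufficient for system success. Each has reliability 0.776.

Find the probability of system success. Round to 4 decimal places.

0.6875

R = Σ_{i=4}^{5} C(5,i) p^i (1−p)^{5−i} with p = 0.776
C(5,4)·0.776^4·0.224^1 = 0.406130
C(5,5)·0.776^5·0.224^0 = 0.281390
Sum = 0.6875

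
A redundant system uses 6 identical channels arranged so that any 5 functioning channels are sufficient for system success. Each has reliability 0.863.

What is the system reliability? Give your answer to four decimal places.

0.8066

R = Σ_{i=5}^{6} C(6,i) p^i (1−p)^{6−i} with p = 0.863
C(6,5)·0.863^5·0.137^1 = 0.393483
C(6,6)·0.863^6·0.137^0 = 0.413109
Sum = 0.8066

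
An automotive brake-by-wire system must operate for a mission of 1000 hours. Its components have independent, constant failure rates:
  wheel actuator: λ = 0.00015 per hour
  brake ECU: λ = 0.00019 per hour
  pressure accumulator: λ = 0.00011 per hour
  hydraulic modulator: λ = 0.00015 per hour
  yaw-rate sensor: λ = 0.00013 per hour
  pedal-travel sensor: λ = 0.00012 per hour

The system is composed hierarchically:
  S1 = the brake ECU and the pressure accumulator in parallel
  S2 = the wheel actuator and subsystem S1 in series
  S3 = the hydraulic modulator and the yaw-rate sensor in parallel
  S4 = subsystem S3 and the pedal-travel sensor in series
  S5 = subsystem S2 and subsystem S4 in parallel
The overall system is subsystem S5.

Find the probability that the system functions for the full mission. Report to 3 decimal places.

0.980

R(wheel actuator) = exp(−0.00015 × 1000) = 0.86071
R(brake ECU) = exp(−0.00019 × 1000) = 0.82696
R(pressure accumulator) = exp(−0.00011 × 1000) = 0.89583
R(hydraulic modulator) = exp(−0.00015 × 1000) = 0.86071
R(yaw-rate sensor) = exp(−0.00013 × 1000) = 0.87810
R(pedal-travel sensor) = exp(−0.00012 × 1000) = 0.88692
Parallel (brake ECU and pressure accumulator): 1 − (1 − 0.82696)(1 − 0.89583) = 0.98197
Series (wheel actuator and [0.98197]): 0.86071 × 0.98197 = 0.84519
Parallel (hydraulic modulator and yaw-rate sensor): 1 − (1 − 0.86071)(1 − 0.87810) = 0.98302
Series ([0.98302] and pedal-travel sensor): 0.98302 × 0.88692 = 0.87186
Parallel ([0.84519] and [0.87186]): 1 − (1 − 0.84519)(1 − 0.87186) = 0.980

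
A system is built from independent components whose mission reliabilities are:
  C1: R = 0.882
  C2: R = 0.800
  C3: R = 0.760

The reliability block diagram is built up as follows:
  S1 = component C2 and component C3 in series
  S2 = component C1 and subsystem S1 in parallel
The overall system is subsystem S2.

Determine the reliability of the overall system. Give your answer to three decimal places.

Series (C2 and C3): 0.80000 × 0.76000 = 0.60800
Parallel (C1 and [0.60800]): 1 − (1 − 0.88200)(1 − 0.60800) = 0.954

0.954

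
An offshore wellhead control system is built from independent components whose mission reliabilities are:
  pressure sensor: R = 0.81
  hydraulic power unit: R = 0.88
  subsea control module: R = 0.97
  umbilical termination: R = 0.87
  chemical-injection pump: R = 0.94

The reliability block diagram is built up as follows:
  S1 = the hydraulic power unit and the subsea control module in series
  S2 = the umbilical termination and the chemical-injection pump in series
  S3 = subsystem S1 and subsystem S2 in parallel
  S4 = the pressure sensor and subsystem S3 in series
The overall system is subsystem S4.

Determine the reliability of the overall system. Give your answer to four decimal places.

0.7884

Series (hydraulic power unit and subsea control module): 0.880000 × 0.970000 = 0.853600
Series (umbilical termination and chemical-injection pump): 0.870000 × 0.940000 = 0.817800
Parallel ([0.853600] and [0.817800]): 1 − (1 − 0.853600)(1 − 0.817800) = 0.973326
Series (pressure sensor and [0.973326]): 0.810000 × 0.973326 = 0.7884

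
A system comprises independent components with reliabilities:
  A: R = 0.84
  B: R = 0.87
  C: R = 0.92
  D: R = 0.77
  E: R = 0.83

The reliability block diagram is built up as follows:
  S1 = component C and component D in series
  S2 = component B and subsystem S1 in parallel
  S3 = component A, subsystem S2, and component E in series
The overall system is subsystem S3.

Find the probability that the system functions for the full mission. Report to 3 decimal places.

0.671

Series (C and D): 0.92000 × 0.77000 = 0.70840
Parallel (B and [0.70840]): 1 − (1 − 0.87000)(1 − 0.70840) = 0.96209
Series (A, [0.96209], and E): 0.84000 × 0.96209 × 0.83000 = 0.671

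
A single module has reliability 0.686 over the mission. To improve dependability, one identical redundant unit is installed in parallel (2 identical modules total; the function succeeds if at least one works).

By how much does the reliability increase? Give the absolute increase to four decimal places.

R_before = 0.686
R_after = 1 − (1 − 0.686)^2 = 0.9014
ΔR = 0.9014 − 0.686 = 0.2154

0.2154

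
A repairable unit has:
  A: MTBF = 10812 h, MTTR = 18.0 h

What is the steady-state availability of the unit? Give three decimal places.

A(A) = MTBF/(MTBF+MTTR) = 10812/(10812+18.0) = 0.998

0.998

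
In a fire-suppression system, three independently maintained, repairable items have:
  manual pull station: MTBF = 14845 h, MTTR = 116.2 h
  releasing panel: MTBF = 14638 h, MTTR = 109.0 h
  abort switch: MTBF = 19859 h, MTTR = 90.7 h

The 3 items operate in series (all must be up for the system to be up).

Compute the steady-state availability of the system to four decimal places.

0.9804

A(manual pull station) = MTBF/(MTBF+MTTR) = 14845/(14845+116.2) = 0.992233
A(releasing panel) = MTBF/(MTBF+MTTR) = 14638/(14638+109.0) = 0.992609
A(abort switch) = MTBF/(MTBF+MTTR) = 19859/(19859+90.7) = 0.995454
Series availability: 0.992233 × 0.992609 × 0.995454 = 0.9804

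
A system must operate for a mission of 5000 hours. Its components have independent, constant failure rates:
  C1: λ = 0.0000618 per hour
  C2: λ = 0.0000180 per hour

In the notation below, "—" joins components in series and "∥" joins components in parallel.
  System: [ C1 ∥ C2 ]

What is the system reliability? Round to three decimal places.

R(C1) = exp(−0.0000618 × 5000) = 0.73418
R(C2) = exp(−0.0000180 × 5000) = 0.91393
Parallel (C1 and C2): 1 − (1 − 0.73418)(1 − 0.91393) = 0.977

0.977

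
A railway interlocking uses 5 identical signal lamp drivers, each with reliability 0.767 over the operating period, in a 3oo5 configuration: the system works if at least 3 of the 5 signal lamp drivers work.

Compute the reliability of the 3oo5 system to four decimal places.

0.9136

R = Σ_{i=3}^{5} C(5,i) p^i (1−p)^{5−i} with p = 0.767
C(5,3)·0.767^3·0.233^2 = 0.244962
C(5,4)·0.767^4·0.233^1 = 0.403188
C(5,5)·0.767^5·0.233^0 = 0.265446
Sum = 0.9136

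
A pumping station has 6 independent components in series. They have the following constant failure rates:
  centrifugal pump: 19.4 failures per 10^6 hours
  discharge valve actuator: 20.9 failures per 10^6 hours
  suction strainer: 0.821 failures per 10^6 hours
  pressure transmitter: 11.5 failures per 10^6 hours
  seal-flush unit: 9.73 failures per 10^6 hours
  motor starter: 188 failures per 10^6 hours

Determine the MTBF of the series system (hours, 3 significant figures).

Series of exponential components: λ_sys = Σ λ_i
λ_sys = 0.0000194 + 0.0000209 + 0.000000821 + 0.0000115 + 0.00000973 + 0.000188 = 2.5035e-04 /h
MTBF = 1 / λ_sys = 3990 h

3990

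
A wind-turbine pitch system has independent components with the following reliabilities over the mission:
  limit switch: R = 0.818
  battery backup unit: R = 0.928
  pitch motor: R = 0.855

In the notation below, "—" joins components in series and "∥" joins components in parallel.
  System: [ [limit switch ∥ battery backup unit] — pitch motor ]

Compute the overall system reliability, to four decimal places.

Parallel (limit switch and battery backup unit): 1 − (1 − 0.818000)(1 − 0.928000) = 0.986896
Series ([0.986896] and pitch motor): 0.986896 × 0.855000 = 0.8438

0.8438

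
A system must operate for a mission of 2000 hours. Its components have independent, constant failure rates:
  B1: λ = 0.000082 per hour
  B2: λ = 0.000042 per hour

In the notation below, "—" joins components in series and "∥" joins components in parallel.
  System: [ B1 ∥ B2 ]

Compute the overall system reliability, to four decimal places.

R(B1) = exp(−0.000082 × 2000) = 0.848742
R(B2) = exp(−0.000042 × 2000) = 0.919431
Parallel (B1 and B2): 1 − (1 − 0.848742)(1 − 0.919431) = 0.9878

0.9878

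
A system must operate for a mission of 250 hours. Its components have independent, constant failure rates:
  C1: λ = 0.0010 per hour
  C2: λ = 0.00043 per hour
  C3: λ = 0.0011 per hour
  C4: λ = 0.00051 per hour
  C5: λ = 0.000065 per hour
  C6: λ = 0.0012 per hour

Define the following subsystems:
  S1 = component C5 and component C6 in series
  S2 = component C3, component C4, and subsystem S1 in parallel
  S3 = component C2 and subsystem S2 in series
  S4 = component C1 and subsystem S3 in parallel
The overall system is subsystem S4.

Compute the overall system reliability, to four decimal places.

R(C1) = exp(−0.0010 × 250) = 0.778801
R(C2) = exp(−0.00043 × 250) = 0.898077
R(C3) = exp(−0.0011 × 250) = 0.759572
R(C4) = exp(−0.00051 × 250) = 0.880293
R(C5) = exp(−0.000065 × 250) = 0.983881
R(C6) = exp(−0.0012 × 250) = 0.740818
Series (C5 and C6): 0.983881 × 0.740818 = 0.728877
Parallel (C3, C4, and [0.728877]): 1 − (1 − 0.759572)(1 − 0.880293)(1 − 0.728877) = 0.992197
Series (C2 and [0.992197]): 0.898077 × 0.992197 = 0.891069
Parallel (C1 and [0.891069]): 1 − (1 − 0.778801)(1 − 0.891069) = 0.9759

0.9759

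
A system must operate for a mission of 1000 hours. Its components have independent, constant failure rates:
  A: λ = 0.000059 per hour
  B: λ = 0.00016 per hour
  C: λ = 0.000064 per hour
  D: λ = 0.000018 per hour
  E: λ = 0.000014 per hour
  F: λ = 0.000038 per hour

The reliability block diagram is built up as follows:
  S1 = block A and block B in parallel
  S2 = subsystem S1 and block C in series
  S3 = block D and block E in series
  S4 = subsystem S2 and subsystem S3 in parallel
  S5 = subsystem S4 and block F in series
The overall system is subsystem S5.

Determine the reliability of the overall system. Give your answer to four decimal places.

0.9606

R(A) = exp(−0.000059 × 1000) = 0.942707
R(B) = exp(−0.00016 × 1000) = 0.852144
R(C) = exp(−0.000064 × 1000) = 0.938005
R(D) = exp(−0.000018 × 1000) = 0.982161
R(E) = exp(−0.000014 × 1000) = 0.986098
R(F) = exp(−0.000038 × 1000) = 0.962713
Parallel (A and B): 1 − (1 − 0.942707)(1 − 0.852144) = 0.991529
Series ([0.991529] and C): 0.991529 × 0.938005 = 0.930059
Series (D and E): 0.982161 × 0.986098 = 0.968507
Parallel ([0.930059] and [0.968507]): 1 − (1 − 0.930059)(1 − 0.968507) = 0.997797
Series ([0.997797] and F): 0.997797 × 0.962713 = 0.9606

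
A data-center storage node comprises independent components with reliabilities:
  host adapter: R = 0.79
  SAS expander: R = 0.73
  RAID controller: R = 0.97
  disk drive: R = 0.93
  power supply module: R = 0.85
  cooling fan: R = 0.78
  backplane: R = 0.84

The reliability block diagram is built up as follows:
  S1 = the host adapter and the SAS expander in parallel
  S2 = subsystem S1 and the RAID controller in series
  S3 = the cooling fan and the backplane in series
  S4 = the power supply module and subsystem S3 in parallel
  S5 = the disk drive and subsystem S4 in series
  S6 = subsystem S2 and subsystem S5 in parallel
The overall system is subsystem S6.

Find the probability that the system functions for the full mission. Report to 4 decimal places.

Parallel (host adapter and SAS expander): 1 − (1 − 0.790000)(1 − 0.730000) = 0.943300
Series ([0.943300] and RAID controller): 0.943300 × 0.970000 = 0.915001
Series (cooling fan and backplane): 0.780000 × 0.840000 = 0.655200
Parallel (power supply module and [0.655200]): 1 − (1 − 0.850000)(1 − 0.655200) = 0.948280
Series (disk drive and [0.948280]): 0.930000 × 0.948280 = 0.881900
Parallel ([0.915001] and [0.881900]): 1 − (1 − 0.915001)(1 − 0.881900) = 0.9900

0.9900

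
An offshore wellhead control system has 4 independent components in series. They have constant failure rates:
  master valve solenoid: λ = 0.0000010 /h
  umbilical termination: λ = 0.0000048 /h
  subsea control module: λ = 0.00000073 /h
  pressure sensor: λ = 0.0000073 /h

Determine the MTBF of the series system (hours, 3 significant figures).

Series of exponential components: λ_sys = Σ λ_i
λ_sys = 0.0000010 + 0.0000048 + 0.00000073 + 0.0000073 = 1.3830e-05 /h
MTBF = 1 / λ_sys = 72300 h

72300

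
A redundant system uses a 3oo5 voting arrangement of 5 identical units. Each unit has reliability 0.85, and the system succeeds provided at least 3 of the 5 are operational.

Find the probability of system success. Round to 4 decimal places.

R = Σ_{i=3}^{5} C(5,i) p^i (1−p)^{5−i} with p = 0.85
C(5,3)·0.85^3·0.15^2 = 0.138178
C(5,4)·0.85^4·0.15^1 = 0.391505
C(5,5)·0.85^5·0.15^0 = 0.443705
Sum = 0.9734

0.9734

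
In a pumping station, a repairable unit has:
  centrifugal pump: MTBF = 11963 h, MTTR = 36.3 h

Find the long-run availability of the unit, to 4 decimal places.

0.9970

A(centrifugal pump) = MTBF/(MTBF+MTTR) = 11963/(11963+36.3) = 0.9970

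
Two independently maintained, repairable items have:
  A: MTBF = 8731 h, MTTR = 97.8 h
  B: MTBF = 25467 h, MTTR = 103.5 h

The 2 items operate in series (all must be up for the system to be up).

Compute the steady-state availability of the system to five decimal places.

0.98492

A(A) = MTBF/(MTBF+MTTR) = 8731/(8731+97.8) = 0.988923
A(B) = MTBF/(MTBF+MTTR) = 25467/(25467+103.5) = 0.995952
Series availability: 0.988923 × 0.995952 = 0.98492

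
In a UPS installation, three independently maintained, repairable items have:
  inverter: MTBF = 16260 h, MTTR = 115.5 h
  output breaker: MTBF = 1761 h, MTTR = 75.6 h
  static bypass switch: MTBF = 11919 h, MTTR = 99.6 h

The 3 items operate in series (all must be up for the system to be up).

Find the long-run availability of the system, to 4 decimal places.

0.9442

A(inverter) = MTBF/(MTBF+MTTR) = 16260/(16260+115.5) = 0.992947
A(output breaker) = MTBF/(MTBF+MTTR) = 1761/(1761+75.6) = 0.958837
A(static bypass switch) = MTBF/(MTBF+MTTR) = 11919/(11919+99.6) = 0.991713
Series availability: 0.992947 × 0.958837 × 0.991713 = 0.9442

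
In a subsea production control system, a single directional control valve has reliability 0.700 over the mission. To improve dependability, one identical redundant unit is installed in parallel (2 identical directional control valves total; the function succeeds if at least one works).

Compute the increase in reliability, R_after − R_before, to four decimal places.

0.2100

R_before = 0.700
R_after = 1 − (1 − 0.700)^2 = 0.9100
ΔR = 0.9100 − 0.700 = 0.2100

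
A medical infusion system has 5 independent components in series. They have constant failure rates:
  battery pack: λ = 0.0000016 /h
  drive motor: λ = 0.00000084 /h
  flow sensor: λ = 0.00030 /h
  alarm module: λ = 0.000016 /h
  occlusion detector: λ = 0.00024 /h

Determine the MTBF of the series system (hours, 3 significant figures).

Series of exponential components: λ_sys = Σ λ_i
λ_sys = 0.0000016 + 0.00000084 + 0.00030 + 0.000016 + 0.00024 = 5.5844e-04 /h
MTBF = 1 / λ_sys = 1790 h

1790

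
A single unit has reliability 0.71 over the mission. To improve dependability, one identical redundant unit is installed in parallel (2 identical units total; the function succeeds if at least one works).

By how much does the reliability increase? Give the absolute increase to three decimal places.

R_before = 0.71
R_after = 1 − (1 − 0.71)^2 = 0.916
ΔR = 0.916 − 0.71 = 0.206

0.206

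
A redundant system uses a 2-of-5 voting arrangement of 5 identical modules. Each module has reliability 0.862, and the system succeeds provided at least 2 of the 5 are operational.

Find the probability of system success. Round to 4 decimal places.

0.9984

R = Σ_{i=2}^{5} C(5,i) p^i (1−p)^{5−i} with p = 0.862
C(5,2)·0.862^2·0.138^3 = 0.019528
C(5,3)·0.862^3·0.138^2 = 0.121978
C(5,4)·0.862^4·0.138^1 = 0.380959
C(5,5)·0.862^5·0.138^0 = 0.475923
Sum = 0.9984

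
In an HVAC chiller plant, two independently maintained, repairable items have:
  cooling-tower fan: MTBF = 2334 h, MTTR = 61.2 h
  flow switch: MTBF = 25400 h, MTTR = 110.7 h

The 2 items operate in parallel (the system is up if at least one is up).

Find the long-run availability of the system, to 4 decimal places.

A(cooling-tower fan) = MTBF/(MTBF+MTTR) = 2334/(2334+61.2) = 0.974449
A(flow switch) = MTBF/(MTBF+MTTR) = 25400/(25400+110.7) = 0.995661
Parallel availability: 1 − (1 − 0.974449)(1 − 0.995661) = 0.9999

0.9999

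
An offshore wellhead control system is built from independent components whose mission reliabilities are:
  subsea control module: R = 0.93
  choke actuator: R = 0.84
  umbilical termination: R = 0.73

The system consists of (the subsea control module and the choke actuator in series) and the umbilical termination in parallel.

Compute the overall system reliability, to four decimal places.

0.9409

Series (subsea control module and choke actuator): 0.930000 × 0.840000 = 0.781200
Parallel ([0.781200] and umbilical termination): 1 − (1 − 0.781200)(1 − 0.730000) = 0.9409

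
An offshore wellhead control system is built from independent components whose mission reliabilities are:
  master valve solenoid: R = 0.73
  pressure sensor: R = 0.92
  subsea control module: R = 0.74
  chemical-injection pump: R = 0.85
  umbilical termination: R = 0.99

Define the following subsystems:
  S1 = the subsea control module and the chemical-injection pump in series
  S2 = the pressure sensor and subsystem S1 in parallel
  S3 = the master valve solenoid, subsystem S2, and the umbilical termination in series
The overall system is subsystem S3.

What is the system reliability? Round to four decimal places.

0.7013

Series (subsea control module and chemical-injection pump): 0.740000 × 0.850000 = 0.629000
Parallel (pressure sensor and [0.629000]): 1 − (1 − 0.920000)(1 − 0.629000) = 0.970320
Series (master valve solenoid, [0.970320], and umbilical termination): 0.730000 × 0.970320 × 0.990000 = 0.7013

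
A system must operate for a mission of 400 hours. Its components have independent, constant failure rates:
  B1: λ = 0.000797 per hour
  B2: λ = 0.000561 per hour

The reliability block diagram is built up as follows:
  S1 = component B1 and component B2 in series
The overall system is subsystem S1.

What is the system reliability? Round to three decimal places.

R(B1) = exp(−0.000797 × 400) = 0.72702
R(B2) = exp(−0.000561 × 400) = 0.79900
Series (B1 and B2): 0.72702 × 0.79900 = 0.581

0.581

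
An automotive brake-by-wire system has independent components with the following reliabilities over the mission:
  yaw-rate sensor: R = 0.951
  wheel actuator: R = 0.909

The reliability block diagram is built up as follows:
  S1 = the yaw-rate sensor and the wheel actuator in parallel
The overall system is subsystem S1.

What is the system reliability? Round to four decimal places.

Parallel (yaw-rate sensor and wheel actuator): 1 − (1 − 0.951000)(1 − 0.909000) = 0.9955

0.9955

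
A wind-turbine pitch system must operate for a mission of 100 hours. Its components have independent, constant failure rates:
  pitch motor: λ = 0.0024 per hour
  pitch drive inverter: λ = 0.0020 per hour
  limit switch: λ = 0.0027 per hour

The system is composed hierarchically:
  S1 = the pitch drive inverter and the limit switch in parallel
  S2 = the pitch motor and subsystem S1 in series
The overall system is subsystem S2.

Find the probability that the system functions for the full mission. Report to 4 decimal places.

R(pitch motor) = exp(−0.0024 × 100) = 0.786628
R(pitch drive inverter) = exp(−0.0020 × 100) = 0.818731
R(limit switch) = exp(−0.0027 × 100) = 0.763379
Parallel (pitch drive inverter and limit switch): 1 − (1 − 0.818731)(1 − 0.763379) = 0.957108
Series (pitch motor and [0.957108]): 0.786628 × 0.957108 = 0.7529

0.7529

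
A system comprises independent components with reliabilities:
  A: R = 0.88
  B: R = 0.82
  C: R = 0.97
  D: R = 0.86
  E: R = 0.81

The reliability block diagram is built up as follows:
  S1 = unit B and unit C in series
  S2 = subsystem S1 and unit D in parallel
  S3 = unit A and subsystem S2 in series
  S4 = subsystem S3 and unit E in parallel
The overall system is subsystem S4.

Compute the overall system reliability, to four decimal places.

Series (B and C): 0.820000 × 0.970000 = 0.795400
Parallel ([0.795400] and D): 1 − (1 − 0.795400)(1 − 0.860000) = 0.971356
Series (A and [0.971356]): 0.880000 × 0.971356 = 0.854793
Parallel ([0.854793] and E): 1 − (1 − 0.854793)(1 − 0.810000) = 0.9724

0.9724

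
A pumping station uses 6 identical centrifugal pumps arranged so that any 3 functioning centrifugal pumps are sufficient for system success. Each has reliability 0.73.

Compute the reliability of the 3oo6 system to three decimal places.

R = Σ_{i=3}^{6} C(6,i) p^i (1−p)^{6−i} with p = 0.73
C(6,3)·0.73^3·0.27^3 = 0.15314
C(6,4)·0.73^4·0.27^2 = 0.31053
C(6,5)·0.73^5·0.27^1 = 0.33584
C(6,6)·0.73^6·0.27^0 = 0.15133
Sum = 0.951

0.951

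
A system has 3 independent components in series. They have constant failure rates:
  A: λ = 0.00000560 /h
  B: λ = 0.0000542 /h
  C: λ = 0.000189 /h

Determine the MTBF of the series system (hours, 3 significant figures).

Series of exponential components: λ_sys = Σ λ_i
λ_sys = 0.00000560 + 0.0000542 + 0.000189 = 2.4880e-04 /h
MTBF = 1 / λ_sys = 4020 h

4020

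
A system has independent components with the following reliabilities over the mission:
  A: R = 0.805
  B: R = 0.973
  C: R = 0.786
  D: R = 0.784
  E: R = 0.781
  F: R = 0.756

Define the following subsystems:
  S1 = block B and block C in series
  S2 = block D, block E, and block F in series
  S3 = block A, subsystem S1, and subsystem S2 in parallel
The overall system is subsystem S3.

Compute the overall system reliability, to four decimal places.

Series (B and C): 0.973000 × 0.786000 = 0.764778
Series (D, E, and F): 0.784000 × 0.781000 × 0.756000 = 0.462902
Parallel (A, [0.764778], and [0.462902]): 1 − (1 − 0.805000)(1 − 0.764778)(1 − 0.462902) = 0.9754

0.9754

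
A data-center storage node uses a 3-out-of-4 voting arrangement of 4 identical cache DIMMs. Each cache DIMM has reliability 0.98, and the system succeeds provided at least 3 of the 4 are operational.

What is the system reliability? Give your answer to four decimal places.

0.9977

R = Σ_{i=3}^{4} C(4,i) p^i (1−p)^{4−i} with p = 0.98
C(4,3)·0.98^3·0.02^1 = 0.075295
C(4,4)·0.98^4·0.02^0 = 0.922368
Sum = 0.9977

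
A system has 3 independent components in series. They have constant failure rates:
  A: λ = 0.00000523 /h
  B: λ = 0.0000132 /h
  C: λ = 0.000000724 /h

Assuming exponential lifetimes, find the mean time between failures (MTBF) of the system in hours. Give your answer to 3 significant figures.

52200

Series of exponential components: λ_sys = Σ λ_i
λ_sys = 0.00000523 + 0.0000132 + 0.000000724 = 1.9154e-05 /h
MTBF = 1 / λ_sys = 52200 h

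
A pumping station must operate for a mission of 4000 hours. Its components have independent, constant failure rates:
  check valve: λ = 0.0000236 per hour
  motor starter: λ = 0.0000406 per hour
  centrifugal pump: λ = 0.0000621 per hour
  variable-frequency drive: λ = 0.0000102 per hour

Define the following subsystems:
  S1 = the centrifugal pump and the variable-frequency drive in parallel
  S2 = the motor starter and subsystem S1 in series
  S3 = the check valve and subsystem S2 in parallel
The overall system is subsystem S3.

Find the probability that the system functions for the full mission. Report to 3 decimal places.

0.986

R(check valve) = exp(−0.0000236 × 4000) = 0.90992
R(motor starter) = exp(−0.0000406 × 4000) = 0.85010
R(centrifugal pump) = exp(−0.0000621 × 4000) = 0.78005
R(variable-frequency drive) = exp(−0.0000102 × 4000) = 0.96002
Parallel (centrifugal pump and variable-frequency drive): 1 − (1 − 0.78005)(1 − 0.96002) = 0.99121
Series (motor starter and [0.99121]): 0.85010 × 0.99121 = 0.84263
Parallel (check valve and [0.84263]): 1 − (1 − 0.90992)(1 − 0.84263) = 0.986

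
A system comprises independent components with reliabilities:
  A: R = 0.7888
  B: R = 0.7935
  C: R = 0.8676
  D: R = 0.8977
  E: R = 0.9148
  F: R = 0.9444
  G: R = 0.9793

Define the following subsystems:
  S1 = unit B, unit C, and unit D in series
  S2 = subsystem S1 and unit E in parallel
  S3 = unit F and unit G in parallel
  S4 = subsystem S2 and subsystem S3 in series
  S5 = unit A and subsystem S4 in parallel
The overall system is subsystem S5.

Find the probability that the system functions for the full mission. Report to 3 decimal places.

0.993

Series (B, C, and D): 0.79350 × 0.86760 × 0.89770 = 0.61801
Parallel ([0.61801] and E): 1 − (1 − 0.61801)(1 − 0.91480) = 0.96745
Parallel (F and G): 1 − (1 − 0.94440)(1 − 0.97930) = 0.99885
Series ([0.96745] and [0.99885]): 0.96745 × 0.99885 = 0.96634
Parallel (A and [0.96634]): 1 − (1 − 0.78880)(1 − 0.96634) = 0.993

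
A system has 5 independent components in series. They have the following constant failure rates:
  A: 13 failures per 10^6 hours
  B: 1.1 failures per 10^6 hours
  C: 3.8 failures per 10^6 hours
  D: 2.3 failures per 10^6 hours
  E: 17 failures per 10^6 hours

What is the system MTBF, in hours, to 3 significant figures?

26900

Series of exponential components: λ_sys = Σ λ_i
λ_sys = 0.000013 + 0.0000011 + 0.0000038 + 0.0000023 + 0.000017 = 3.7200e-05 /h
MTBF = 1 / λ_sys = 26900 h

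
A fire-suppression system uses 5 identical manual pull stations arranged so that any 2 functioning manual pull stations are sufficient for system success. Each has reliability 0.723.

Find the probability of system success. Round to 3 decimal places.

0.977

R = Σ_{i=2}^{5} C(5,i) p^i (1−p)^{5−i} with p = 0.723
C(5,2)·0.723^2·0.277^3 = 0.11110
C(5,3)·0.723^3·0.277^2 = 0.28998
C(5,4)·0.723^4·0.277^1 = 0.37845
C(5,5)·0.723^5·0.277^0 = 0.19756
Sum = 0.977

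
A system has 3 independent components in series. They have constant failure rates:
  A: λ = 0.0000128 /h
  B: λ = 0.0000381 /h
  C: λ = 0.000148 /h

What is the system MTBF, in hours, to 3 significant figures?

5030

Series of exponential components: λ_sys = Σ λ_i
λ_sys = 0.0000128 + 0.0000381 + 0.000148 = 1.9890e-04 /h
MTBF = 1 / λ_sys = 5030 h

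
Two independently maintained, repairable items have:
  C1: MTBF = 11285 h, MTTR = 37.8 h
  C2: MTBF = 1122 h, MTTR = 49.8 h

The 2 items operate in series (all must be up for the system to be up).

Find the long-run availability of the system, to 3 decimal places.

0.954

A(C1) = MTBF/(MTBF+MTTR) = 11285/(11285+37.8) = 0.996662
A(C2) = MTBF/(MTBF+MTTR) = 1122/(1122+49.8) = 0.957501
Series availability: 0.996662 × 0.957501 = 0.954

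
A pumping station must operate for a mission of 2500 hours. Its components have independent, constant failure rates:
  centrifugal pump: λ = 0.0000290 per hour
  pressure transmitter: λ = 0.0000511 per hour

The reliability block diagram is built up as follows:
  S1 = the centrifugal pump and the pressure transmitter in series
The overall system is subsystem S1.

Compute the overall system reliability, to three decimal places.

0.819

R(centrifugal pump) = exp(−0.0000290 × 2500) = 0.93007
R(pressure transmitter) = exp(−0.0000511 × 2500) = 0.88007
Series (centrifugal pump and pressure transmitter): 0.93007 × 0.88007 = 0.819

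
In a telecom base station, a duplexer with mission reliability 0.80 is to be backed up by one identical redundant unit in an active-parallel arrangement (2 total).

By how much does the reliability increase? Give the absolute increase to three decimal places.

0.160

R_before = 0.80
R_after = 1 − (1 − 0.80)^2 = 0.960
ΔR = 0.960 − 0.80 = 0.160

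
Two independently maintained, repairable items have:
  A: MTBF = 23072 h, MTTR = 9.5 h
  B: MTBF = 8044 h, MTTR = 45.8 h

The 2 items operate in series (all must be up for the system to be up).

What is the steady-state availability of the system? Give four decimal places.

A(A) = MTBF/(MTBF+MTTR) = 23072/(23072+9.5) = 0.999588
A(B) = MTBF/(MTBF+MTTR) = 8044/(8044+45.8) = 0.994339
Series availability: 0.999588 × 0.994339 = 0.9939

0.9939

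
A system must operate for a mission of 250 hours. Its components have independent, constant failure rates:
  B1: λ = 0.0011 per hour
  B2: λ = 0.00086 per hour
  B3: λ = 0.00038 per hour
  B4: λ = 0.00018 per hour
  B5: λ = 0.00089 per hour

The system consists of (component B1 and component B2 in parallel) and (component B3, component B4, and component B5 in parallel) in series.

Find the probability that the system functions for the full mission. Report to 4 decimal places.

0.9527

R(B1) = exp(−0.0011 × 250) = 0.759572
R(B2) = exp(−0.00086 × 250) = 0.806541
R(B3) = exp(−0.00038 × 250) = 0.909373
R(B4) = exp(−0.00018 × 250) = 0.955997
R(B5) = exp(−0.00089 × 250) = 0.800515
Parallel (B1 and B2): 1 − (1 − 0.759572)(1 − 0.806541) = 0.953487
Parallel (B3, B4, and B5): 1 − (1 − 0.909373)(1 − 0.955997)(1 − 0.800515) = 0.999204
Series ([0.953487] and [0.999204]): 0.953487 × 0.999204 = 0.9527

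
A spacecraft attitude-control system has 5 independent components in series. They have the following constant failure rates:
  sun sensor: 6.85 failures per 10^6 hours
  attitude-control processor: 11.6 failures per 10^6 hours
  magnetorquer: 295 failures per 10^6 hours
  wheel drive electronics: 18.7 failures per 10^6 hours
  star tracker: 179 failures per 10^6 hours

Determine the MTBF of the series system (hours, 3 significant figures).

1960

Series of exponential components: λ_sys = Σ λ_i
λ_sys = 0.00000685 + 0.0000116 + 0.000295 + 0.0000187 + 0.000179 = 5.1115e-04 /h
MTBF = 1 / λ_sys = 1960 h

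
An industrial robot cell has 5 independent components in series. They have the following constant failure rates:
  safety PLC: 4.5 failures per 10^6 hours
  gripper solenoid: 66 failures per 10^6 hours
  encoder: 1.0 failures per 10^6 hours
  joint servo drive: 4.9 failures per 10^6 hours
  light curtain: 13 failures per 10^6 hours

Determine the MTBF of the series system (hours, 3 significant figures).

Series of exponential components: λ_sys = Σ λ_i
λ_sys = 0.0000045 + 0.000066 + 0.0000010 + 0.0000049 + 0.000013 = 8.9400e-05 /h
MTBF = 1 / λ_sys = 11200 h

11200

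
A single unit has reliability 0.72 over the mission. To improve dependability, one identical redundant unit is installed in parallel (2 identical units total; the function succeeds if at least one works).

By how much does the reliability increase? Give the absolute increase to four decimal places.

R_before = 0.72
R_after = 1 − (1 − 0.72)^2 = 0.9216
ΔR = 0.9216 − 0.72 = 0.2016

0.2016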